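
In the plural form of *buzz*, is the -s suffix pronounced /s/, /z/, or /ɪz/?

/ɪz/

The stem *buzz* ends in a sibilant (/s, z, ʃ, ʒ, tʃ, dʒ/).
The plural suffix surfaces as /ɪz/ after sibilants, /s/ after other voiceless consonants, and /z/ after other voiced sounds.
So the plural -s on *buzz* is pronounced /ɪz/.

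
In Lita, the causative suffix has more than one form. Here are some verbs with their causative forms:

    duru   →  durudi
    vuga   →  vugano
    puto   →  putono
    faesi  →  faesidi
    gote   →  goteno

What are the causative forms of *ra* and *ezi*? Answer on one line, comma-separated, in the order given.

Looking at the last vowel of each stem: -di when the last vowel of the stem is a high vowel (*duru*, *faesi*); -no when the last vowel of the stem is a non-high vowel (*vuga*, *puto*, *gote*).
The last vowel of *ra* is /a/, which is a non-high vowel, so the suffix is -no, giving *rano*.
Since the last vowel of *ezi* is /i/ (a high vowel), it takes -di, giving *ezidi*.

rano, ezidi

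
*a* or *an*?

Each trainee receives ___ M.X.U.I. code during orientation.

The indefinite article is chosen by the initial *sound* of the following word, not its spelling.
The initialism *M.X.U.I.* is read letter by letter; the first letter, M, is pronounced /ɛm/, which begins with a vowel sound.
So the article is *an*: Each trainee receives an M.X.U.I. code during orientation.

an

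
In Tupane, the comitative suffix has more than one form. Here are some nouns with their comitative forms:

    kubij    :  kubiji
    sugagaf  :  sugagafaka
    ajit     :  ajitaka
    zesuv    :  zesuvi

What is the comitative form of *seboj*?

The pattern is voicing of the final consonant: -aka when the stem ends in a voiceless consonant (*sugagaf*, *ajit*); -i when the stem ends in a voiced consonant (*kubij*, *zesuv*).
The final consonant of *seboj* is /j/, which is voiced, so the suffix is -i, giving *seboji*.

seboji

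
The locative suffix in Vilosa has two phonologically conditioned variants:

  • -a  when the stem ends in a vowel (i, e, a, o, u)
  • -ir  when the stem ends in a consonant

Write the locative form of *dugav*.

Since the final sound of *dugav* is /v/ (a consonant), it takes -ir, giving *dugavir*.

dugavir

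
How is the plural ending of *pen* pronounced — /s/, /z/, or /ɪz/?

The stem *pen* ends in a voiced non-sibilant sound.
The plural suffix surfaces as /ɪz/ after sibilants, /s/ after other voiceless consonants, and /z/ after other voiced sounds.
So the plural -s on *pen* is pronounced /z/.

/z/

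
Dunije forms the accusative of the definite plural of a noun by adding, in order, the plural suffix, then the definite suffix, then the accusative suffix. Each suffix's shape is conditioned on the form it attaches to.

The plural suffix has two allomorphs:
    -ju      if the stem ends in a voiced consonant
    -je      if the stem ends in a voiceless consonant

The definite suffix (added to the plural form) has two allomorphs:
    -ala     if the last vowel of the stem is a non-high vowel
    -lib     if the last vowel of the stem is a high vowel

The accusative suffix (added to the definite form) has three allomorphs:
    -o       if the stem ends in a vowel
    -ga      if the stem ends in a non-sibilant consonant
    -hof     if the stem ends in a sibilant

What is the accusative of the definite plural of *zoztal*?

zoztaljulibga

The final consonant of *zoztal* is /l/, which is voiced, so the plural suffix is -ju, giving *zoztalju*.
Since the last vowel of the plural form *zoztalju* is /u/ (a high vowel), it takes -lib, giving *zoztaljulib*.
The final sound of the definite form *zoztaljulib* is /b/, which is a non-sibilant consonant, so the accusative suffix is -ga, giving *zoztaljulibga*.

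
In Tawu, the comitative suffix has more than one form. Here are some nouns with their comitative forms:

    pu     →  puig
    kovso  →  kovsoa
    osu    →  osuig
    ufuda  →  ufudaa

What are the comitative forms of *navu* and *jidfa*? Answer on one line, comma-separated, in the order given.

navuig, jidfaa

The alternation tracks the last vowel of the stem — -ig when the last vowel of the stem is a high vowel (*pu*, *osu*); -a when the last vowel of the stem is a non-high vowel (*kovso*, *ufuda*).
Since the last vowel of *navu* is /u/ (a high vowel), it takes -ig, giving *navuig*.
The last vowel of *jidfa* is /a/, which is a non-high vowel, so the suffix is -a, giving *jidfaa*.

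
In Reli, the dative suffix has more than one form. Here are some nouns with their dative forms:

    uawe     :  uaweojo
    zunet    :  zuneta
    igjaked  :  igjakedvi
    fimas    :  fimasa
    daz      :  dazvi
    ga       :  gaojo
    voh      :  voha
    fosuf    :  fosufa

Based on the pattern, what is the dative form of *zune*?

zuneojo

The suffix is conditioned by the final sound: -a when the stem ends in a voiceless consonant (*zunet*, *fimas*, *voh*, *fosuf*); -vi when the stem ends in a voiced consonant (*igjaked*, *daz*); -ojo when the stem ends in a vowel (*uawe*, *ga*).
*zune*: final sound = /e/, a vowel → -ojo → *zuneojo*.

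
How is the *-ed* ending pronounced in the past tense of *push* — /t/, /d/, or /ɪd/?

/t/

The stem *push* ends in a voiceless consonant other than /t/.
The -ed suffix is realized as /ɪd/ after /t, d/; as /t/ after other voiceless consonants; and as /d/ after other voiced sounds.
So -ed on *push* is pronounced /t/.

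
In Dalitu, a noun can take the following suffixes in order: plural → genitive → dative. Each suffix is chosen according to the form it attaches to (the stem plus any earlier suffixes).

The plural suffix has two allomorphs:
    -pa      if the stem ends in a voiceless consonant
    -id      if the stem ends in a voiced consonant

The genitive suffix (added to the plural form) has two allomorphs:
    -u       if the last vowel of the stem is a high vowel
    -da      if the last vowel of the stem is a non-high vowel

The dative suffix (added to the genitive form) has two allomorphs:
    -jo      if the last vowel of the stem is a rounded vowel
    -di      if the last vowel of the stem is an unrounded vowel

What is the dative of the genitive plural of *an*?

anidujo

*an* — final consonant /n/ (voiced) → -id → *anid*.
The last vowel of the plural form *anid* is /i/, which is a high vowel, so the genitive suffix is -u, giving *anidu*.
The last vowel of the genitive form *anidu* is /u/, which is a rounded vowel, so the dative suffix is -jo, giving *anidujo*.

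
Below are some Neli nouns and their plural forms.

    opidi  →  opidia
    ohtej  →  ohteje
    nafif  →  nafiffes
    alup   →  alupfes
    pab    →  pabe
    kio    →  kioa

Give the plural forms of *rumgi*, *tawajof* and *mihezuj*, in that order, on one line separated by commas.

rumgia, tawajoffes, mihezuje

The suffix is conditioned by the final sound: -fes when the stem ends in a voiceless consonant (*nafif*, *alup*); -e when the stem ends in a voiced consonant (*ohtej*, *pab*); -a when the stem ends in a vowel (*opidi*, *kio*).
The final sound of *rumgi* is /i/, which is a vowel, so the suffix is -a, giving *rumgia*.
Since the final sound of *tawajof* is /f/ (a voiceless consonant), it takes -fes, giving *tawajoffes*.
*mihezuj* — final sound /j/ (a voiced consonant) → -e → *mihezuje*.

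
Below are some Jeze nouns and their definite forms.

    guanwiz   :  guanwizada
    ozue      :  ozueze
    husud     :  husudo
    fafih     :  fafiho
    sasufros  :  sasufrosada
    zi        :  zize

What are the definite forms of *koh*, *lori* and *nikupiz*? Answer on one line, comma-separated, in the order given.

koho, lorize, nikupizada

The suffix is conditioned by the final sound: -ada when the stem ends in a sibilant (*guanwiz*, *sasufros*); -o when the stem ends in a non-sibilant consonant (*husud*, *fafih*); -ze when the stem ends in a vowel (*ozue*, *zi*).
Since the final sound of *koh* is /h/ (a non-sibilant consonant), it takes -o, giving *koho*.
*lori*: final sound = /i/, a vowel → -ze → *lorize*.
The final sound of *nikupiz* is /z/, which is a sibilant, so the suffix is -ada, giving *nikupizada*.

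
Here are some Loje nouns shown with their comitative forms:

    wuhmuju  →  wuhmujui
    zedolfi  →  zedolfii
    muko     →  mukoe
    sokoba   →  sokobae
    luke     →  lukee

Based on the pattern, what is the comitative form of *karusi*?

Looking at the last vowel of each stem: -i when the last vowel of the stem is a high vowel (*wuhmuju*, *zedolfi*); -e when the last vowel of the stem is a non-high vowel (*muko*, *sokoba*, *luke*).
Since the last vowel of *karusi* is /i/ (a high vowel), it takes -i, giving *karusii*.

karusii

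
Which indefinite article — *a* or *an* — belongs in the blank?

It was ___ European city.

a

The indefinite article is chosen by the initial *sound* of the following word, not its spelling.
*European* begins with the sound /jʊ/ (eu pronounced /jʊ/) — a consonant sound.
So the article is *a*: It was a European city.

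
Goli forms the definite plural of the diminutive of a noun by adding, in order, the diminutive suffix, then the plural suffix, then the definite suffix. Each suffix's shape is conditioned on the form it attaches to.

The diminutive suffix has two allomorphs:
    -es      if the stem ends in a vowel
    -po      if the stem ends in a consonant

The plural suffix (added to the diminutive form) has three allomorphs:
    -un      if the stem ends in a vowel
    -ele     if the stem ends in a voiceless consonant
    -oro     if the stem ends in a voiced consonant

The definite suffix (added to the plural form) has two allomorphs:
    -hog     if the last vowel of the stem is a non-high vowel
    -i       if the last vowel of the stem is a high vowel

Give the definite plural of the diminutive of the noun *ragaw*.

ragawpouni

Since the final sound of *ragaw* is /w/ (a consonant), it takes -po, giving *ragawpo*.
The diminutive form *ragawpo* — final sound /o/ (a vowel) → -un → *ragawpoun*.
The plural form *ragawpoun* — last vowel /u/ (a high vowel) → -i → *ragawpouni*.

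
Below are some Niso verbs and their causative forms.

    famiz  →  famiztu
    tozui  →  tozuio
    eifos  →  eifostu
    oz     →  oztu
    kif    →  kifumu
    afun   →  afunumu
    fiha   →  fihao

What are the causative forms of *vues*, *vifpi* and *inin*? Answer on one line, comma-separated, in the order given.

vuestu, vifpio, ininumu

The suffix is conditioned by the final sound: -tu when the stem ends in a sibilant (*famiz*, *eifos*, *oz*); -umu when the stem ends in a non-sibilant consonant (*kif*, *afun*); -o when the stem ends in a vowel (*tozui*, *fiha*).
*vues*: final sound = /s/, a sibilant → -tu → *vuestu*.
*vifpi* — final sound /i/ (a vowel) → -o → *vifpio*.
*inin*: final sound = /n/, a non-sibilant consonant → -umu → *ininumu*.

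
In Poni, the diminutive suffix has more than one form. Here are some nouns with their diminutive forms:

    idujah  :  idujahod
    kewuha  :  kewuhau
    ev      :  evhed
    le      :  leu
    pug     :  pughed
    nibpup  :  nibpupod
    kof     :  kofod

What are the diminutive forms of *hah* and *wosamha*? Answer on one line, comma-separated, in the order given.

Looking at the final sound of each stem: -od when the stem ends in a voiceless consonant (*idujah*, *nibpup*, *kof*); -hed when the stem ends in a voiced consonant (*ev*, *pug*); -u when the stem ends in a vowel (*kewuha*, *le*).
*hah*: final sound = /h/, a voiceless consonant → -od → *hahod*.
*wosamha*: final sound = /a/, a vowel → -u → *wosamhau*.

hahod, wosamhau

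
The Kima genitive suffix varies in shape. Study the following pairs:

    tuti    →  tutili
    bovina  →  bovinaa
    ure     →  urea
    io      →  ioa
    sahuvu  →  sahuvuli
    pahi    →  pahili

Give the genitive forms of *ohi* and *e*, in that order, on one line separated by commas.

ohili, ea

Looking at the last vowel of each stem: -li when the last vowel of the stem is a high vowel (*tuti*, *sahuvu*, *pahi*); -a when the last vowel of the stem is a non-high vowel (*bovina*, *ure*, *io*).
*ohi*: last vowel = /i/, a high vowel → -li → *ohili*.
*e* — last vowel /e/ (a non-high vowel) → -a → *ea*.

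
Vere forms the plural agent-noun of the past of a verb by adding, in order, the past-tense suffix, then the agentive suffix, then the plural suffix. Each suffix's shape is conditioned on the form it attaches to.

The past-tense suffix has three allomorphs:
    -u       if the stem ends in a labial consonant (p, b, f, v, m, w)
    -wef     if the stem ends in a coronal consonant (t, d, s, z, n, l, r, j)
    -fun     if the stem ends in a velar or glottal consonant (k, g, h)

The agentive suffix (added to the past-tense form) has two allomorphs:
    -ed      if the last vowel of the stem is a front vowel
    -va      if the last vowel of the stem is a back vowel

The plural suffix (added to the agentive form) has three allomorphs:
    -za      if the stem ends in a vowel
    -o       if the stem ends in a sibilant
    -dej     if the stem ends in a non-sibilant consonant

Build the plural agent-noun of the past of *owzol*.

owzolwefeddej

Since the final consonant of *owzol* is /l/ (coronal), it takes -wef, giving *owzolwef*.
The past-tense form *owzolwef* — last vowel /e/ (a front vowel) → -ed → *owzolwefed*.
The final sound of the agentive form *owzolwefed* is /d/, which is a non-sibilant consonant, so the plural suffix is -dej, giving *owzolwefeddej*.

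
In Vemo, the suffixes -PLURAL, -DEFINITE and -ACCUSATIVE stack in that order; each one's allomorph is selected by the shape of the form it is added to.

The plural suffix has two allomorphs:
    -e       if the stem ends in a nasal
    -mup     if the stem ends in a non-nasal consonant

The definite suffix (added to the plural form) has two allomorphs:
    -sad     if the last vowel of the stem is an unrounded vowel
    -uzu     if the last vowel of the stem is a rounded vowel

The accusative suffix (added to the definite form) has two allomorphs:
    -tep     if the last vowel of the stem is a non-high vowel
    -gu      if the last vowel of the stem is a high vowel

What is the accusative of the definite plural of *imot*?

Since the final consonant of *imot* is /t/ (non-nasal), it takes -mup, giving *imotmup*.
The plural form *imotmup*: last vowel = /u/, a rounded vowel → -uzu → *imotmupuzu*.
The definite form *imotmupuzu* — last vowel /u/ (a high vowel) → -gu → *imotmupuzugu*.

imotmupuzugu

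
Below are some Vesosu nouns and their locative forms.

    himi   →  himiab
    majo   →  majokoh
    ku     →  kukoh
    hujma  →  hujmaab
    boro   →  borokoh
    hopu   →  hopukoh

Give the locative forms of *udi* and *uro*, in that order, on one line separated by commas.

Looking at the last vowel of each stem: -koh when the last vowel of the stem is a rounded vowel (*majo*, *ku*, *boro*, *hopu*); -ab when the last vowel of the stem is an unrounded vowel (*himi*, *hujma*).
*udi*: last vowel = /i/, an unrounded vowel → -ab → *udiab*.
The last vowel of *uro* is /o/, which is a rounded vowel, so the suffix is -koh, giving *urokoh*.

udiab, urokoh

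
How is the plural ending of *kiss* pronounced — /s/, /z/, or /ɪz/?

/ɪz/

The stem *kiss* ends in a sibilant (/s, z, ʃ, ʒ, tʃ, dʒ/).
The plural suffix surfaces as /ɪz/ after sibilants, /s/ after other voiceless consonants, and /z/ after other voiced sounds.
So the plural -s on *kiss* is pronounced /ɪz/.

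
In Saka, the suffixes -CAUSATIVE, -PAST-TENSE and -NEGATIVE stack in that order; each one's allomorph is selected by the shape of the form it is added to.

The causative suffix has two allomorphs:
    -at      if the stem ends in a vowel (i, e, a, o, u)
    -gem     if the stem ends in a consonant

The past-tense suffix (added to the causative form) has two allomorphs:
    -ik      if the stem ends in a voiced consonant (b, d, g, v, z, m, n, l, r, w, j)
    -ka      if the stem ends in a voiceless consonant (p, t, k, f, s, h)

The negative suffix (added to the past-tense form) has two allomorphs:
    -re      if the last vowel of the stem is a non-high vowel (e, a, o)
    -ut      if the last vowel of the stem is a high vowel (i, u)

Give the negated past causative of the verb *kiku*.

*kiku* — final sound /u/ (a vowel) → -at → *kikuat*.
The final consonant of the causative form *kikuat* is /t/, which is voiceless, so the past-tense suffix is -ka, giving *kikuatka*.
The past-tense form *kikuatka*: last vowel = /a/, a non-high vowel → -re → *kikuatkare*.

kikuatkare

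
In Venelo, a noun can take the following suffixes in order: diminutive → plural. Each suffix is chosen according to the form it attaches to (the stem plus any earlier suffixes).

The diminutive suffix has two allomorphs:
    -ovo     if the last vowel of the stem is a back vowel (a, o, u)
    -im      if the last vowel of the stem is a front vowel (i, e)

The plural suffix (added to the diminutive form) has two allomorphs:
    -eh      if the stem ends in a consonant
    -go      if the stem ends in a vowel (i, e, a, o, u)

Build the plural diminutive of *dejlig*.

dejligimeh

Since the last vowel of *dejlig* is /i/ (a front vowel), it takes -im, giving *dejligim*.
The final sound of the diminutive form *dejligim* is /m/, which is a consonant, so the plural suffix is -eh, giving *dejligimeh*.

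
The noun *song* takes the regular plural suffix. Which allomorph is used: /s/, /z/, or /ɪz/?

/z/

The stem *song* ends in a voiced non-sibilant sound.
The plural suffix surfaces as /ɪz/ after sibilants, /s/ after other voiceless consonants, and /z/ after other voiced sounds.
So the plural -s on *song* is pronounced /z/.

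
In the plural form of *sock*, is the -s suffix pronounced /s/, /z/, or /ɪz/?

/s/

The stem *sock* ends in a voiceless non-sibilant consonant.
The plural suffix surfaces as /ɪz/ after sibilants, /s/ after other voiceless consonants, and /z/ after other voiced sounds.
So the plural -s on *sock* is pronounced /s/.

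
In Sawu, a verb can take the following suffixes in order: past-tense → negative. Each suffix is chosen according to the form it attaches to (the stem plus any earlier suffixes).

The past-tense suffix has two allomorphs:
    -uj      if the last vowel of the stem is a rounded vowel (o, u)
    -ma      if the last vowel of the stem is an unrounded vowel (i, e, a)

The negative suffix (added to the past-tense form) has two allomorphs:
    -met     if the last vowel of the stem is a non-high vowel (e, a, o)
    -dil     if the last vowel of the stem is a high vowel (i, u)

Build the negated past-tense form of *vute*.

vutemamet

Since the last vowel of *vute* is /e/ (an unrounded vowel), it takes -ma, giving *vutema*.
The past-tense form *vutema*: last vowel = /a/, a non-high vowel → -met → *vutemamet*.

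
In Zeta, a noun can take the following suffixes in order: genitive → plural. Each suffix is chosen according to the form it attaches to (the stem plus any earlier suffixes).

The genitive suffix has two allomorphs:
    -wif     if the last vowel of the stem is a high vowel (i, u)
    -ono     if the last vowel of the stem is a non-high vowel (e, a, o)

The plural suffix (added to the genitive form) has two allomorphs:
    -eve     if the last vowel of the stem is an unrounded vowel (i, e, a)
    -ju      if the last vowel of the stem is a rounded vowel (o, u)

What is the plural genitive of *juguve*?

juguveonoju

*juguve* — last vowel /e/ (a non-high vowel) → -ono → *juguveono*.
The genitive form *juguveono*: last vowel = /o/, a rounded vowel → -ju → *juguveonoju*.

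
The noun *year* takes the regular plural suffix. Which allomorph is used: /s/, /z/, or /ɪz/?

The stem *year* ends in a voiced non-sibilant sound.
The plural suffix surfaces as /ɪz/ after sibilants, /s/ after other voiceless consonants, and /z/ after other voiced sounds.
So the plural -s on *year* is pronounced /z/.

/z/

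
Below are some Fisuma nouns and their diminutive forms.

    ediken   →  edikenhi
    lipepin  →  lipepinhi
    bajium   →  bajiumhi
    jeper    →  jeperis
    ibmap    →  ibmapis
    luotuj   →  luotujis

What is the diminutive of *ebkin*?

ebkinhi

Looking at the final consonant of each stem: -hi when the stem ends in a nasal (*ediken*, *lipepin*, *bajium*); -is when the stem ends in a non-nasal consonant (*jeper*, *ibmap*, *luotuj*).
*ebkin* — final consonant /n/ (a nasal) → -hi → *ebkinhi*.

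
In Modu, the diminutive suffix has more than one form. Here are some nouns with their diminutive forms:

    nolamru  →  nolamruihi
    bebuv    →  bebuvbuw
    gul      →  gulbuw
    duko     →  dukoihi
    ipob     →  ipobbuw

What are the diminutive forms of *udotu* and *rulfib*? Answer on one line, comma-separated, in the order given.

Looking at the final sound of each stem: -buw when the stem ends in a consonant (*bebuv*, *gul*, *ipob*); -ihi when the stem ends in a vowel (*nolamru*, *duko*).
The final sound of *udotu* is /u/, which is a vowel, so the suffix is -ihi, giving *udotuihi*.
*rulfib* — final sound /b/ (a consonant) → -buw → *rulfibbuw*.

udotuihi, rulfibbuw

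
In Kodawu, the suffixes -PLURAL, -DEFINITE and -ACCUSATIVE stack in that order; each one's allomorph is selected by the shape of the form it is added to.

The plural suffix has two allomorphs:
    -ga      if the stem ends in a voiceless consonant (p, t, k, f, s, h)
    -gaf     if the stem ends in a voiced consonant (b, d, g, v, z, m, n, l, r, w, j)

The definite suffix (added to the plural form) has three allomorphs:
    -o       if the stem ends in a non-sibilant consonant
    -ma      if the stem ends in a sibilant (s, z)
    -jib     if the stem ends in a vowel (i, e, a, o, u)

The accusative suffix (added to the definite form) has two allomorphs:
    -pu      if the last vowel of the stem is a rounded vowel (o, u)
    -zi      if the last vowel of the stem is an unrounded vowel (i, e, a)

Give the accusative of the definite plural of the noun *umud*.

*umud*: final consonant = /d/, voiced → -gaf → *umudgaf*.
Since the final sound of the plural form *umudgaf* is /f/ (a non-sibilant consonant), it takes -o, giving *umudgafo*.
The definite form *umudgafo* — last vowel /o/ (a rounded vowel) → -pu → *umudgafopu*.

umudgafopu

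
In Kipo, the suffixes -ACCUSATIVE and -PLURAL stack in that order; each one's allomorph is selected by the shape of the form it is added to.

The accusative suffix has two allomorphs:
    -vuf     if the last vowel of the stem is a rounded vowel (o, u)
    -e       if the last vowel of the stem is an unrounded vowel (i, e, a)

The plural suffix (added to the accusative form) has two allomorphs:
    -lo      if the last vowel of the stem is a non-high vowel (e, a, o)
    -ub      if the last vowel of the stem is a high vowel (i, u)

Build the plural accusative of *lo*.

lovufub

Since the last vowel of *lo* is /o/ (a rounded vowel), it takes -vuf, giving *lovuf*.
The last vowel of the accusative form *lovuf* is /u/, which is a high vowel, so the plural suffix is -ub, giving *lovufub*.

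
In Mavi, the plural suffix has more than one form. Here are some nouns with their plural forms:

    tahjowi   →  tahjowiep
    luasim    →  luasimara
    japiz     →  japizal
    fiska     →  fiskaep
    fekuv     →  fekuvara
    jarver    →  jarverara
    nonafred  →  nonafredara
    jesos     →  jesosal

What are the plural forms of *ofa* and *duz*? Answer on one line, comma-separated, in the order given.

The pattern is sibilance of the final sound: -al when the stem ends in a sibilant (*japiz*, *jesos*); -ara when the stem ends in a non-sibilant consonant (*luasim*, *fekuv*, *jarver*, *nonafred*); -ep when the stem ends in a vowel (*tahjowi*, *fiska*).
*ofa* — final sound /a/ (a vowel) → -ep → *ofaep*.
Since the final sound of *duz* is /z/ (a sibilant), it takes -al, giving *duzal*.

ofaep, duzal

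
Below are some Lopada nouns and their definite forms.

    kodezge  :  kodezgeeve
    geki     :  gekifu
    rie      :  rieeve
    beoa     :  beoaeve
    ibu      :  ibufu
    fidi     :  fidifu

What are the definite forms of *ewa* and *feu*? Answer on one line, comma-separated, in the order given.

ewaeve, feufu

The alternation tracks the last vowel of the stem — -fu when the last vowel of the stem is a high vowel (*geki*, *ibu*, *fidi*); -eve when the last vowel of the stem is a non-high vowel (*kodezge*, *rie*, *beoa*).
*ewa* — last vowel /a/ (a non-high vowel) → -eve → *ewaeve*.
Since the last vowel of *feu* is /u/ (a high vowel), it takes -fu, giving *feufu*.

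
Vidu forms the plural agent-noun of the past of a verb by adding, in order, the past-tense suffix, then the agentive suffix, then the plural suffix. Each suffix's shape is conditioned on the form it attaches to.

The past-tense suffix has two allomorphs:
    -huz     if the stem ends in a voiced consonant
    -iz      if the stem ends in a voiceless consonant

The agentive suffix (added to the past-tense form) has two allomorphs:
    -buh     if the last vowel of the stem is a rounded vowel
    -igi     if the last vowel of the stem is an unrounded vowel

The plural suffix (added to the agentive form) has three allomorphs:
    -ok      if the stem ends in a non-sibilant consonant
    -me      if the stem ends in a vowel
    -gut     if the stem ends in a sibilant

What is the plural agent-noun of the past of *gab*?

*gab* — final consonant /b/ (voiced) → -huz → *gabhuz*.
The last vowel of the past-tense form *gabhuz* is /u/, which is a rounded vowel, so the agentive suffix is -buh, giving *gabhuzbuh*.
The final sound of the agentive form *gabhuzbuh* is /h/, which is a non-sibilant consonant, so the plural suffix is -ok, giving *gabhuzbuhok*.

gabhuzbuhok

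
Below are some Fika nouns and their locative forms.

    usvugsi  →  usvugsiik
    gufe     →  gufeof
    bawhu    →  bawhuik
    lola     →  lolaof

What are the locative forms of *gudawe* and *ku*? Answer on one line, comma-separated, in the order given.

gudaweof, kuik

The pattern is height harmony: -ik when the last vowel of the stem is a high vowel (*usvugsi*, *bawhu*); -of when the last vowel of the stem is a non-high vowel (*gufe*, *lola*).
*gudawe* — last vowel /e/ (a non-high vowel) → -of → *gudaweof*.
*ku*: last vowel = /u/, a high vowel → -ik → *kuik*.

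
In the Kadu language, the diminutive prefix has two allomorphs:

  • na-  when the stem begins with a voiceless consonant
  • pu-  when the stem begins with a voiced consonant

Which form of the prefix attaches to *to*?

Since the first consonant of *to* is /t/ (voiceless), it takes na-.

na-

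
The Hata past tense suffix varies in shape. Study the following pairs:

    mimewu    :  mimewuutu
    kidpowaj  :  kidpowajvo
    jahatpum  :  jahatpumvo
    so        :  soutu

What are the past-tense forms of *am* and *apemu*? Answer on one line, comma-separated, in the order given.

amvo, apemuutu

The suffix is conditioned by the final sound: -vo when the stem ends in a consonant (*kidpowaj*, *jahatpum*); -utu when the stem ends in a vowel (*mimewu*, *so*).
*am*: final sound = /m/, a consonant → -vo → *amvo*.
The final sound of *apemu* is /u/, which is a vowel, so the suffix is -utu, giving *apemuutu*.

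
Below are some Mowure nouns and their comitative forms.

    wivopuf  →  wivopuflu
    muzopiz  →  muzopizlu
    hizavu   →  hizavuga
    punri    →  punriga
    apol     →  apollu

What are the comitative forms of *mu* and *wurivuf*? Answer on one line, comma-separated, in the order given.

muga, wurivuflu

The suffix is conditioned by the final sound: -lu when the stem ends in a consonant (*wivopuf*, *muzopiz*, *apol*); -ga when the stem ends in a vowel (*hizavu*, *punri*).
Since the final sound of *mu* is /u/ (a vowel), it takes -ga, giving *muga*.
The final sound of *wurivuf* is /f/, which is a consonant, so the suffix is -lu, giving *wurivuflu*.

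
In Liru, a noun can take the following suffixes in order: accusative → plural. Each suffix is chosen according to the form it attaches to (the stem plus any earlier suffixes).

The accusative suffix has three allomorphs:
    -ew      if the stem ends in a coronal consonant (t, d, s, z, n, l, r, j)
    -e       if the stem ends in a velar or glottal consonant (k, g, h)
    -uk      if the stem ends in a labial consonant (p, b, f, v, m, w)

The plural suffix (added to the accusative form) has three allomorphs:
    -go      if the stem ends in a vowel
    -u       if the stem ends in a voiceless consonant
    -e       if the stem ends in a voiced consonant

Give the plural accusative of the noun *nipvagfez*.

*nipvagfez* — final consonant /z/ (coronal) → -ew → *nipvagfezew*.
Since the final sound of the accusative form *nipvagfezew* is /w/ (a voiced consonant), it takes -e, giving *nipvagfezewe*.

nipvagfezewe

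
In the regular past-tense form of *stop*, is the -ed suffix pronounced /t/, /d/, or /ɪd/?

/t/

The stem *stop* ends in a voiceless consonant other than /t/.
The -ed suffix is realized as /ɪd/ after /t, d/; as /t/ after other voiceless consonants; and as /d/ after other voiced sounds.
So -ed on *stop* is pronounced /t/.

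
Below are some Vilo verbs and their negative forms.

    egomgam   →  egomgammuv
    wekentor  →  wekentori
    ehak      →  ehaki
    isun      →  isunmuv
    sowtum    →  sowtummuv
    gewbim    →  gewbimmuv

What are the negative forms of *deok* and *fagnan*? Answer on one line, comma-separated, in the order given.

The alternation tracks the final consonant of the stem — -muv when the stem ends in a nasal (*egomgam*, *isun*, *sowtum*, *gewbim*); -i when the stem ends in a non-nasal consonant (*wekentor*, *ehak*).
*deok*: final consonant = /k/, non-nasal → -i → *deoki*.
*fagnan* — final consonant /n/ (a nasal) → -muv → *fagnanmuv*.

deoki, fagnanmuv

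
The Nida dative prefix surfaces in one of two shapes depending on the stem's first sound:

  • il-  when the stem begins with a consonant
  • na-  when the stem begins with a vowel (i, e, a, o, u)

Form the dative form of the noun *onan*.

*onan* — first sound /o/ (a vowel) → na- → *naonan*.

naonan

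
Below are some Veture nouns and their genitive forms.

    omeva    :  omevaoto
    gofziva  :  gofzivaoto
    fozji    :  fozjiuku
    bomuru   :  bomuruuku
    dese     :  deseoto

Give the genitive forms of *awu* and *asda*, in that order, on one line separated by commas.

awuuku, asdaoto

The alternation tracks the last vowel of the stem — -uku when the last vowel of the stem is a high vowel (*fozji*, *bomuru*); -oto when the last vowel of the stem is a non-high vowel (*omeva*, *gofziva*, *dese*).
*awu*: last vowel = /u/, a high vowel → -uku → *awuuku*.
The last vowel of *asda* is /a/, which is a non-high vowel, so the suffix is -oto, giving *asdaoto*.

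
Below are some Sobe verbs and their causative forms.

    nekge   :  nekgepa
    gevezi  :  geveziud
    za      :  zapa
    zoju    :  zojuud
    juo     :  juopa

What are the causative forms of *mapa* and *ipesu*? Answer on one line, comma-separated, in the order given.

The alternation tracks the last vowel of the stem — -ud when the last vowel of the stem is a high vowel (*gevezi*, *zoju*); -pa when the last vowel of the stem is a non-high vowel (*nekge*, *za*, *juo*).
*mapa* — last vowel /a/ (a non-high vowel) → -pa → *mapapa*.
Since the last vowel of *ipesu* is /u/ (a high vowel), it takes -ud, giving *ipesuud*.

mapapa, ipesuud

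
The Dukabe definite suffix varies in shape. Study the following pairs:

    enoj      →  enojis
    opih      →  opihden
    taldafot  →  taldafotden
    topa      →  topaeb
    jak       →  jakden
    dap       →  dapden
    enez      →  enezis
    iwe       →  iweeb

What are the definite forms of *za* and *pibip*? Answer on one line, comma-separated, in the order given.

The suffix is conditioned by the final sound: -den when the stem ends in a voiceless consonant (*opih*, *taldafot*, *jak*, *dap*); -is when the stem ends in a voiced consonant (*enoj*, *enez*); -eb when the stem ends in a vowel (*topa*, *iwe*).
The final sound of *za* is /a/, which is a vowel, so the suffix is -eb, giving *zaeb*.
Since the final sound of *pibip* is /p/ (a voiceless consonant), it takes -den, giving *pibipden*.

zaeb, pibipden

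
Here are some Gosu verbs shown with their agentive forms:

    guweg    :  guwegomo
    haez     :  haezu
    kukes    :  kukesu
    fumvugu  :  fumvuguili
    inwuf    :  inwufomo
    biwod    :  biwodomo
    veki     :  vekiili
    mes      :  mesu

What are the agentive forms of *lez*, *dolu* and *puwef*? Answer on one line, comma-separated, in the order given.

The suffix is conditioned by the final sound: -u when the stem ends in a sibilant (*haez*, *kukes*, *mes*); -omo when the stem ends in a non-sibilant consonant (*guweg*, *inwuf*, *biwod*); -ili when the stem ends in a vowel (*fumvugu*, *veki*).
*lez* — final sound /z/ (a sibilant) → -u → *lezu*.
*dolu*: final sound = /u/, a vowel → -ili → *doluili*.
*puwef*: final sound = /f/, a non-sibilant consonant → -omo → *puwefomo*.

lezu, doluili, puwefomo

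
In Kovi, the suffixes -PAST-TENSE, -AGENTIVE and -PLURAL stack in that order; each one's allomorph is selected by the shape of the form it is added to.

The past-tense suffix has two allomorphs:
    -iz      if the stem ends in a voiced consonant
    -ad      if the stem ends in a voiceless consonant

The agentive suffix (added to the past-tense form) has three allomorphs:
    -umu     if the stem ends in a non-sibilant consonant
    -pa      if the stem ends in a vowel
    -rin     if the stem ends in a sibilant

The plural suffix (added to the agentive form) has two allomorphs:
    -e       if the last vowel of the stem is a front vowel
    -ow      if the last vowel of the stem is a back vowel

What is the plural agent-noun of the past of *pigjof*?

pigjofadumuow

The final consonant of *pigjof* is /f/, which is voiceless, so the past-tense suffix is -ad, giving *pigjofad*.
Since the final sound of the past-tense form *pigjofad* is /d/ (a non-sibilant consonant), it takes -umu, giving *pigjofadumu*.
Since the last vowel of the agentive form *pigjofadumu* is /u/ (a back vowel), it takes -ow, giving *pigjofadumuow*.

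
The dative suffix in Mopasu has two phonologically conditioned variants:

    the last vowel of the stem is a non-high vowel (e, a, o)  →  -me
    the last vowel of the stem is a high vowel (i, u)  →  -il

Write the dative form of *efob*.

Since the last vowel of *efob* is /o/ (a non-high vowel), it takes -me, giving *efobme*.

efobme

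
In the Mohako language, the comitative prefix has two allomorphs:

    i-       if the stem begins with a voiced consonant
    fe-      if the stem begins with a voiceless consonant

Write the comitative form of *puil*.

fepuil

*puil*: first consonant = /p/, voiceless → fe- → *fepuil*.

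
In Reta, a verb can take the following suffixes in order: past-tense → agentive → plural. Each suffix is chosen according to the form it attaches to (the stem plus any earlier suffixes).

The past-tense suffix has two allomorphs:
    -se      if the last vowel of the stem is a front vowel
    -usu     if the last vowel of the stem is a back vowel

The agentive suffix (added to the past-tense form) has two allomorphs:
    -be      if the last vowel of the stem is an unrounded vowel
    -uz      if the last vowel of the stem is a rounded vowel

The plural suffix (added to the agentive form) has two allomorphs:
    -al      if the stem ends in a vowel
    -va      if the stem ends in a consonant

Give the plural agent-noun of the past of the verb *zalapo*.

zalapousuuzva

*zalapo*: last vowel = /o/, a back vowel → -usu → *zalapousu*.
The last vowel of the past-tense form *zalapousu* is /u/, which is a rounded vowel, so the agentive suffix is -uz, giving *zalapousuuz*.
Since the final sound of the agentive form *zalapousuuz* is /z/ (a consonant), it takes -va, giving *zalapousuuzva*.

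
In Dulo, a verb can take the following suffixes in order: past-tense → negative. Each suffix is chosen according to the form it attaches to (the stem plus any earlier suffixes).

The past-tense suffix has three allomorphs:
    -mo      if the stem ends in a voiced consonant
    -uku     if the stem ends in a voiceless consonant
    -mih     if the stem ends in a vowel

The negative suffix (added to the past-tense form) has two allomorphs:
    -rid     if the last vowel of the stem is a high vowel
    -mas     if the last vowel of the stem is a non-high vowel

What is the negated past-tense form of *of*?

ofukurid

Since the final sound of *of* is /f/ (a voiceless consonant), it takes -uku, giving *ofuku*.
The past-tense form *ofuku*: last vowel = /u/, a high vowel → -rid → *ofukurid*.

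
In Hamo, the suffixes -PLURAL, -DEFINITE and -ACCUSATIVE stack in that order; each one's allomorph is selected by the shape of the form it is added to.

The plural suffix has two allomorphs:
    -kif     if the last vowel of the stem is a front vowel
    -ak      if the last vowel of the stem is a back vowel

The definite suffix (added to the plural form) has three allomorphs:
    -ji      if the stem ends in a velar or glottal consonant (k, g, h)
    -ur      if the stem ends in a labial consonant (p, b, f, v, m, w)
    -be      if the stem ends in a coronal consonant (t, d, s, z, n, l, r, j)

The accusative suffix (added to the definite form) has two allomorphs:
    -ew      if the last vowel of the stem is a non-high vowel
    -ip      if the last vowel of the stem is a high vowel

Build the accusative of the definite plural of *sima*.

*sima*: last vowel = /a/, a back vowel → -ak → *simaak*.
The plural form *simaak*: final consonant = /k/, velar/glottal → -ji → *simaakji*.
The definite form *simaakji*: last vowel = /i/, a high vowel → -ip → *simaakjiip*.

simaakjiip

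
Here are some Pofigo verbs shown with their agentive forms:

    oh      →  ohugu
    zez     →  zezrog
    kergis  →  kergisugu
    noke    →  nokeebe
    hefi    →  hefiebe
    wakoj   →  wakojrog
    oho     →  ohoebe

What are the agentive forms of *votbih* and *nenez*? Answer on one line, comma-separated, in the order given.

votbihugu, nenezrog

The suffix is conditioned by the final sound: -ugu when the stem ends in a voiceless consonant (*oh*, *kergis*); -rog when the stem ends in a voiced consonant (*zez*, *wakoj*); -ebe when the stem ends in a vowel (*noke*, *hefi*, *oho*).
The final sound of *votbih* is /h/, which is a voiceless consonant, so the suffix is -ugu, giving *votbihugu*.
*nenez* — final sound /z/ (a voiced consonant) → -rog → *nenezrog*.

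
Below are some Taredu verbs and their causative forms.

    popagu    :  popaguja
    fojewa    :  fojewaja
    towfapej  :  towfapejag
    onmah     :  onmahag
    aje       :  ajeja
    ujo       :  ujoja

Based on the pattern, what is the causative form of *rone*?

roneja

The suffix is conditioned by the final sound: -ag when the stem ends in a consonant (*towfapej*, *onmah*); -ja when the stem ends in a vowel (*popagu*, *fojewa*, *aje*, *ujo*).
*rone*: final sound = /e/, a vowel → -ja → *roneja*.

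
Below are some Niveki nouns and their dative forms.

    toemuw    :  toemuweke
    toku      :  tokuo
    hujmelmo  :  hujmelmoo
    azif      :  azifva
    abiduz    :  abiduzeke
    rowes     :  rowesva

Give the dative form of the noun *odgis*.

The alternation tracks the final sound of the stem — -va when the stem ends in a voiceless consonant (*azif*, *rowes*); -eke when the stem ends in a voiced consonant (*toemuw*, *abiduz*); -o when the stem ends in a vowel (*toku*, *hujmelmo*).
The final sound of *odgis* is /s/, which is a voiceless consonant, so the suffix is -va, giving *odgisva*.

odgisva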